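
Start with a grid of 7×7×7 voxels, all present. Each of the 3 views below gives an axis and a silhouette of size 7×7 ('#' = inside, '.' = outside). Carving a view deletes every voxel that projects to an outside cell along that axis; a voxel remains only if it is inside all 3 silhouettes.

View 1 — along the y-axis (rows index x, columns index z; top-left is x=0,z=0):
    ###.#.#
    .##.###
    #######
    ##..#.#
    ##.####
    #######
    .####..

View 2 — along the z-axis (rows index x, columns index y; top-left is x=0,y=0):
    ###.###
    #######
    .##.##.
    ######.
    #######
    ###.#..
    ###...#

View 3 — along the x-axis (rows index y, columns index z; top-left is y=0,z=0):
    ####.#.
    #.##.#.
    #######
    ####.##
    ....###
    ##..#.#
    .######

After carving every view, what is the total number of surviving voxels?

initial block: 7^3 = 343
carve view 1 (along y, XZ-mask fill 38/49): 266 voxels remain
carve view 2 (along z, XY-mask fill 38/49): 203 voxels remain
carve view 3 (along x, YZ-mask fill 35/49): 141 voxels remain

141 voxels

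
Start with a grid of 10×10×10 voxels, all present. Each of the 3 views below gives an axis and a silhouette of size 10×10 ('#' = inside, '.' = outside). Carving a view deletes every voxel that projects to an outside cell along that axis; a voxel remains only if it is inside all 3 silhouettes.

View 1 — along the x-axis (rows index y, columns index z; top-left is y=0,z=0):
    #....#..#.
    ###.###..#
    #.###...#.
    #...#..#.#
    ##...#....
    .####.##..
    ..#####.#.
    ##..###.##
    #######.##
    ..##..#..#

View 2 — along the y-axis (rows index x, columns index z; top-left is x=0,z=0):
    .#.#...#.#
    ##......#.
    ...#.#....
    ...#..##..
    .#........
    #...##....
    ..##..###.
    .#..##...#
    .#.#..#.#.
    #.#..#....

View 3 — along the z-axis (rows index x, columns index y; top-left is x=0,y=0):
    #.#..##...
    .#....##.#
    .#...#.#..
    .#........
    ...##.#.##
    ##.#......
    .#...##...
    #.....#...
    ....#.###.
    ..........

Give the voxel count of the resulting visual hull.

start: 10×10×10 = 1000 voxels
after view 1 [x-axis, 54 of 100 cells solid] → remaining = 540
after view 2 [y-axis, 32 of 100 cells solid] → remaining = 170
after view 3 [z-axis, 29 of 100 cells solid] → remaining = 48

48 voxels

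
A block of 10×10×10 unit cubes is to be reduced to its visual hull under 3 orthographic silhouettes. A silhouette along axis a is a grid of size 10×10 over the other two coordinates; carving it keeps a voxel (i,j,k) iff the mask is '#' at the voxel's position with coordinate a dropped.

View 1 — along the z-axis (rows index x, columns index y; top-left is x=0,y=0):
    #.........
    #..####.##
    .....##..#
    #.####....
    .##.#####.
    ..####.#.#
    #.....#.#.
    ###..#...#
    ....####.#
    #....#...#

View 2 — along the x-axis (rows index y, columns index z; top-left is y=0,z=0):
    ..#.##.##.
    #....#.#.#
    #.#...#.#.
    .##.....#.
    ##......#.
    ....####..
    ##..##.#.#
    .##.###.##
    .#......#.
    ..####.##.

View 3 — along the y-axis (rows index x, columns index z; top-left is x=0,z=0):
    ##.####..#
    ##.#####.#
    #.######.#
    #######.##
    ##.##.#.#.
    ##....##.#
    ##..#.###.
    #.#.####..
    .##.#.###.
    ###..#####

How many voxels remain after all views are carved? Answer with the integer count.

138 voxels

before carving: 1000 voxels (10×10×10)
carve view 1 (along z, XY-mask fill 45/100): 450 voxels remain
carve view 2 (along x, YZ-mask fill 44/100): 203 voxels remain
carve view 3 (along y, XZ-mask fill 69/100): 138 voxels remain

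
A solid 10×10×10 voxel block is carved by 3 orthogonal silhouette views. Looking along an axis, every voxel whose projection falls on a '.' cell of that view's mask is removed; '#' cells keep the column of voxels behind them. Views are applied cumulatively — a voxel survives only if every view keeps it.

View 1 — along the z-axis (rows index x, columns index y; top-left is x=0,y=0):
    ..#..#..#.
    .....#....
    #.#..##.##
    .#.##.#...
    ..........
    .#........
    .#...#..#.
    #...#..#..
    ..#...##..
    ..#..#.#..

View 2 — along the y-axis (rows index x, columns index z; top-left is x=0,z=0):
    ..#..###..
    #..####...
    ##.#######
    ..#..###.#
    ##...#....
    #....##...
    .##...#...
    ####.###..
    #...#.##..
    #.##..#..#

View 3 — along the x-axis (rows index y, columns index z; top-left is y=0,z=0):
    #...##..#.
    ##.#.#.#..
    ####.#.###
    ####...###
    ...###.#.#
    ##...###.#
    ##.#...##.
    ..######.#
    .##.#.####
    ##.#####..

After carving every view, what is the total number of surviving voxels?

|visual hull| = 92

start: 10×10×10 = 1000 voxels
step 1: project along z, AND mask (27/100) → |grid| = 270
step 2: project along y, AND mask (48/100) → |grid| = 151
step 3: project along x, AND mask (61/100) → |grid| = 92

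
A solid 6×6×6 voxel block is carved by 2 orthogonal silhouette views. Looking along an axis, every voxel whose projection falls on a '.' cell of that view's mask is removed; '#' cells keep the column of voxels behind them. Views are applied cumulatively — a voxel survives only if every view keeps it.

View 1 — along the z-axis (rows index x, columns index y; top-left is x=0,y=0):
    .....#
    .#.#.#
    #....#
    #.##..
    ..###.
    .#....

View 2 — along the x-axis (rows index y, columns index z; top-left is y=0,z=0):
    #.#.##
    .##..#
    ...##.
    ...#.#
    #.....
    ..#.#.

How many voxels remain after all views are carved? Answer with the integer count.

start: 6×6×6 = 216 voxels
[1] z-view keeps 13 columns → grid now 78
[2] x-view keeps 14 columns → grid now 31

voxel count = 31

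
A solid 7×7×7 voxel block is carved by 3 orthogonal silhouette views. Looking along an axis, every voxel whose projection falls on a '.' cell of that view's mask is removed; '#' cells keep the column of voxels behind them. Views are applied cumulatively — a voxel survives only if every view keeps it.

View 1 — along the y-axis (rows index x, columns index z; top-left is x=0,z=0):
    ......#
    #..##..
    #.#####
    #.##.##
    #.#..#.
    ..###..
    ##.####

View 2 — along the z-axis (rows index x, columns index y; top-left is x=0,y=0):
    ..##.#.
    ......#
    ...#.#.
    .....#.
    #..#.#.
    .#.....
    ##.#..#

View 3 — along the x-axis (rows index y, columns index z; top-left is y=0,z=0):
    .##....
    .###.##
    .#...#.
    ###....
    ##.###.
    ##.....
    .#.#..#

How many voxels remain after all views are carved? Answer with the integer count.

voxel count = 21

start: 7×7×7 = 343 voxels
[1] y-view keeps 27 columns → grid now 189
[2] z-view keeps 15 columns → grid now 59
[3] x-view keeps 22 columns → grid now 21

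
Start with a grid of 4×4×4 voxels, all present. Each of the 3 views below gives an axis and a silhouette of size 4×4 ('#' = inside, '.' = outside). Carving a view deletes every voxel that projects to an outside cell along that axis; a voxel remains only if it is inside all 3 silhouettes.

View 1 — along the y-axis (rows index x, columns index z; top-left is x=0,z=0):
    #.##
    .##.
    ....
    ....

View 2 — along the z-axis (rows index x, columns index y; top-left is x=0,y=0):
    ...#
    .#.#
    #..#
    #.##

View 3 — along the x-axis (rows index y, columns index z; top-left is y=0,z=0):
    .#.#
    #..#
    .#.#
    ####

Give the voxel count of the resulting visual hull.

start: 4×4×4 = 64 voxels
V1 y: intersect with XZ mask (5 set) -- 20 left
V2 z: intersect with XY mask (8 set) -- 7 left
V3 x: intersect with YZ mask (10 set) -- 5 left

5 voxels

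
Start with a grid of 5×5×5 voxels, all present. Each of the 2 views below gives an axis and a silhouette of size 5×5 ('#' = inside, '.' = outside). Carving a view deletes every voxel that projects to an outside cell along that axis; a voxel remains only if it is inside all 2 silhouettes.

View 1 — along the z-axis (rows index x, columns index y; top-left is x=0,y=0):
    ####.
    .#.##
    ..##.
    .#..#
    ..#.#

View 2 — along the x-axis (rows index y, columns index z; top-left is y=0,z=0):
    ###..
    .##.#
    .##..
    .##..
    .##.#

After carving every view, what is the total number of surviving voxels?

33 voxels

start: 5×5×5 = 125 voxels
after view 1 [z-axis, 13 of 25 cells solid] → remaining = 65
after view 2 [x-axis, 13 of 25 cells solid] → remaining = 33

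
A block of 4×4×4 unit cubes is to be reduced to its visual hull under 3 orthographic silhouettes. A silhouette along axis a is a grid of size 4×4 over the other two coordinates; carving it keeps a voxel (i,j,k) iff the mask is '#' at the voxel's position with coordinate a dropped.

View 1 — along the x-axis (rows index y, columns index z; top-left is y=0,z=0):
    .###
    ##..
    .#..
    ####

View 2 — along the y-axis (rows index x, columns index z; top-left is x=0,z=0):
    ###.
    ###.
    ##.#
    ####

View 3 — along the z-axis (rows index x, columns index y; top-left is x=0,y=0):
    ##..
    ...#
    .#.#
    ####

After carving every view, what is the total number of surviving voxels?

22 voxels

before carving: 64 voxels (4×4×4)
step 1: project along x, AND mask (10/16) → |grid| = 40
step 2: project along y, AND mask (13/16) → |grid| = 34
step 3: project along z, AND mask (9/16) → |grid| = 22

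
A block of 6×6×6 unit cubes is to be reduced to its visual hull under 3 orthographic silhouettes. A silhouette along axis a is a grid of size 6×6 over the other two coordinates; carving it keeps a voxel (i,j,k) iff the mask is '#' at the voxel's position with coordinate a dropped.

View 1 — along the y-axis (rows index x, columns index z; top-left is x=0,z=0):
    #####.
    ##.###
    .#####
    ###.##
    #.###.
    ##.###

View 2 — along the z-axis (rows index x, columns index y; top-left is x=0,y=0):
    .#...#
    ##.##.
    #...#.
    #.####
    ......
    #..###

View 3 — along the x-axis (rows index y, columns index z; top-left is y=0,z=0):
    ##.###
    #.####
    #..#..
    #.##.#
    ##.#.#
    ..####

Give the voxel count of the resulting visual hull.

59 voxels

before carving: 216 voxels (6×6×6)
  1. axis=1 (XZ plane), |mask|=29  ⇒  voxels=174
  2. axis=2 (XY plane), |mask|=17  ⇒  voxels=85
  3. axis=0 (YZ plane), |mask|=24  ⇒  voxels=59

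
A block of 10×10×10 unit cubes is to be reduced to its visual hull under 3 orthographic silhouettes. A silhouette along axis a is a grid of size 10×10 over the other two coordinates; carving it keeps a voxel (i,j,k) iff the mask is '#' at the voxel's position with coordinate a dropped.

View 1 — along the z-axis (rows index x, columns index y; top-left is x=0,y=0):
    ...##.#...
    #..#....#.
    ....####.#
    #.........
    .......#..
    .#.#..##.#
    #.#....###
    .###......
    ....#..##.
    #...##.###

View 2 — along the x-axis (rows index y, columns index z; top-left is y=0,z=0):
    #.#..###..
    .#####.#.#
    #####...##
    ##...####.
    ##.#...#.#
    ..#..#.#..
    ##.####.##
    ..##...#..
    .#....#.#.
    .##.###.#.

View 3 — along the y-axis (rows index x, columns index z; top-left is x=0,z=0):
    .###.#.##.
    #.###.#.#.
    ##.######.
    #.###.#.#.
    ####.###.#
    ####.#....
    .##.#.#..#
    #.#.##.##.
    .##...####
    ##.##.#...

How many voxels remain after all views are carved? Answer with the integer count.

initial block: 10^3 = 1000
carve view 1 (along z, XY-mask fill 35/100): 350 voxels remain
carve view 2 (along x, YZ-mask fill 53/100): 176 voxels remain
carve view 3 (along y, XZ-mask fill 61/100): 105 voxels remain

105 voxels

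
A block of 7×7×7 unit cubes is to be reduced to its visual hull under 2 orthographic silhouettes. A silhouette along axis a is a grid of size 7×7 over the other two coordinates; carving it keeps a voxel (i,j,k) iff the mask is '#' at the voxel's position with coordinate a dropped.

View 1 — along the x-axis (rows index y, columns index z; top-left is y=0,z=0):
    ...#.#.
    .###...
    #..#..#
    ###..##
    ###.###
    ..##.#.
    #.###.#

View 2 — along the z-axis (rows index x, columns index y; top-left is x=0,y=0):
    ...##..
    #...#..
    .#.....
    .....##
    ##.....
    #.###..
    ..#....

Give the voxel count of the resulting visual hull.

54 voxels

initial block: 7^3 = 343
step 1: project along x, AND mask (27/49) → |grid| = 189
step 2: project along z, AND mask (14/49) → |grid| = 54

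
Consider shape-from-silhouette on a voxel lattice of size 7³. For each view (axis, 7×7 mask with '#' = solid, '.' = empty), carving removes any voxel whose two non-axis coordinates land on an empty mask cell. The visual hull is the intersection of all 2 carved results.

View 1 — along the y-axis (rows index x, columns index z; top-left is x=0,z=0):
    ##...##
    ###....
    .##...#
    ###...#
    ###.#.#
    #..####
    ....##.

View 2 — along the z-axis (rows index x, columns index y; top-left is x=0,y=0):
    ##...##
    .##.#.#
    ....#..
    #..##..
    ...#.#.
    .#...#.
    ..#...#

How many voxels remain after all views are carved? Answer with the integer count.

voxel count = 67

before carving: 343 voxels (7×7×7)
after view 1 [y-axis, 26 of 49 cells solid] → remaining = 182
after view 2 [z-axis, 18 of 49 cells solid] → remaining = 67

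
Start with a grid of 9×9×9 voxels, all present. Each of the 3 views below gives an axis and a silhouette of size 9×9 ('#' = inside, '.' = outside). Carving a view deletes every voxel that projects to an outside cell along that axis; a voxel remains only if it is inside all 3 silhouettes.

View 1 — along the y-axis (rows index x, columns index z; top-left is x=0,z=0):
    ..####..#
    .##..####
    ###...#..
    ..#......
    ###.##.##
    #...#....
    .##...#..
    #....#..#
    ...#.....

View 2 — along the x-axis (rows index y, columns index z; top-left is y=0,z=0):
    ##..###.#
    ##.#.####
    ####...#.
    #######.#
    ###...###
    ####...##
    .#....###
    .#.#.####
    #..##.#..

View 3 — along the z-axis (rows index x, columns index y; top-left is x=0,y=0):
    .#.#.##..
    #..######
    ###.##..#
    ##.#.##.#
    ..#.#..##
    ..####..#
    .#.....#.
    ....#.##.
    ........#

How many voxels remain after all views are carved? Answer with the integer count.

start: 9×9×9 = 729 voxels
after view 1 [y-axis, 32 of 81 cells solid] → remaining = 288
after view 2 [x-axis, 52 of 81 cells solid] → remaining = 182
after view 3 [z-axis, 38 of 81 cells solid] → remaining = 92

remaining voxels: 92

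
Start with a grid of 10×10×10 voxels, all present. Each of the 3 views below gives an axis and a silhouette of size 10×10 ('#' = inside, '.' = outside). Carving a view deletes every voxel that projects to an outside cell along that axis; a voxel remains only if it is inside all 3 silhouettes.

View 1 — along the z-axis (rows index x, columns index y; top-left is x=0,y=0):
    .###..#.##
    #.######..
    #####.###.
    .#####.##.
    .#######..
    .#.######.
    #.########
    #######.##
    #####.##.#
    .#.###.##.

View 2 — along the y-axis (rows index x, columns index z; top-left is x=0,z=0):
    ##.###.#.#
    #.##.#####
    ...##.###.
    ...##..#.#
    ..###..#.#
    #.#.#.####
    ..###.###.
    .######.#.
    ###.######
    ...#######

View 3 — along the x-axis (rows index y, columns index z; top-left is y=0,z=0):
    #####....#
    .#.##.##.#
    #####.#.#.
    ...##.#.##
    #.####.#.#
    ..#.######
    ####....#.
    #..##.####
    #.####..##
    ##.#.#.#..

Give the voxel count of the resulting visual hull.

314 voxels

full grid |V| = 1000
V1 z: intersect with XY mask (74 set) -- 740 left
V2 y: intersect with XZ mask (65 set) -- 481 left
V3 x: intersect with YZ mask (62 set) -- 314 left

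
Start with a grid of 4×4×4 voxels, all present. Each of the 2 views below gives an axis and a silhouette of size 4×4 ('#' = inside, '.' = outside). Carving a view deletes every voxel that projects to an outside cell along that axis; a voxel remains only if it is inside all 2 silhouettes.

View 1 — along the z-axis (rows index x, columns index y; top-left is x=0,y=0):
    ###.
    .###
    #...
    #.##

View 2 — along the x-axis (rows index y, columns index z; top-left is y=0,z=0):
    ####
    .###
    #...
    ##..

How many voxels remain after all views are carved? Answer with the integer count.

full grid |V| = 64
after view 1 [z-axis, 10 of 16 cells solid] → remaining = 40
after view 2 [x-axis, 10 of 16 cells solid] → remaining = 25

voxel count = 25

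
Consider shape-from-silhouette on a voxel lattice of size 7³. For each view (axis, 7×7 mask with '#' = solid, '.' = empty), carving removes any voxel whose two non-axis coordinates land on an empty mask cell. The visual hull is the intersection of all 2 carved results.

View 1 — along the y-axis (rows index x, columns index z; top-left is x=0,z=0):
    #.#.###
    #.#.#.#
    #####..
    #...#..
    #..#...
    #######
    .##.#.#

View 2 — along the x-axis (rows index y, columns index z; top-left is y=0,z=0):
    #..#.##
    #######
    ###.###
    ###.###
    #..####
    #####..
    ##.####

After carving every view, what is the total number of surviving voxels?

|visual hull| = 164

before carving: 343 voxels (7×7×7)
[1] y-view keeps 29 columns → grid now 203
[2] x-view keeps 39 columns → grid now 164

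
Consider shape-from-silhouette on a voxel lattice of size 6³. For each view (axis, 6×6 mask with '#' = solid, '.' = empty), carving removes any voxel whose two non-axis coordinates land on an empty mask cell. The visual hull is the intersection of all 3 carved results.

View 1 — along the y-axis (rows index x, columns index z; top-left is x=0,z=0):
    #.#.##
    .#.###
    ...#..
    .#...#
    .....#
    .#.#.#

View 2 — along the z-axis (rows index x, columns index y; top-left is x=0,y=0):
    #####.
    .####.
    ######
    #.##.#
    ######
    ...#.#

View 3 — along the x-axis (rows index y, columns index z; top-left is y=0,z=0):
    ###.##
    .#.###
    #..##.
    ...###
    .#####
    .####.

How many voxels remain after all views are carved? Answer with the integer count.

initial block: 6^3 = 216
step 1: project along y, AND mask (15/36) → |grid| = 90
step 2: project along z, AND mask (27/36) → |grid| = 62
step 3: project along x, AND mask (24/36) → |grid| = 43

|visual hull| = 43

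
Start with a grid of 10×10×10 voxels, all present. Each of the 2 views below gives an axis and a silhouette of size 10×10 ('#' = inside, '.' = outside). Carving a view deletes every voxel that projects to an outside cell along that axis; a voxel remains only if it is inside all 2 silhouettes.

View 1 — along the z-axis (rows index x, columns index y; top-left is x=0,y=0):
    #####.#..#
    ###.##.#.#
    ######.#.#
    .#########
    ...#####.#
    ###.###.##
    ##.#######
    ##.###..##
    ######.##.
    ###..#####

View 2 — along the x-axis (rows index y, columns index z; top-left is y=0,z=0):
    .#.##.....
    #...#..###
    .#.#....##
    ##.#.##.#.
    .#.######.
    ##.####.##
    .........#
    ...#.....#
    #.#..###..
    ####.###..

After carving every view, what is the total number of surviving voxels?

full grid |V| = 1000
V1 z: intersect with XY mask (77 set) -- 770 left
V2 x: intersect with YZ mask (48 set) -- 387 left

387 voxels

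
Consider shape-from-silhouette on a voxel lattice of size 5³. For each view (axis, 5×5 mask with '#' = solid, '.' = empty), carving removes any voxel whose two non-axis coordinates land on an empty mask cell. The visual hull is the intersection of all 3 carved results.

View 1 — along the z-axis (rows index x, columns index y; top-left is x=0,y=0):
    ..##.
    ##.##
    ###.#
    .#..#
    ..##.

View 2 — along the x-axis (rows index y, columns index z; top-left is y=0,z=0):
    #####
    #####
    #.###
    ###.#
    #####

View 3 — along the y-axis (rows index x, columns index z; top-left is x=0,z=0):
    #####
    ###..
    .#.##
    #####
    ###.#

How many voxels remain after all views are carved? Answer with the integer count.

|visual hull| = 48

initial block: 5^3 = 125
step 1: project along z, AND mask (14/25) → |grid| = 70
step 2: project along x, AND mask (23/25) → |grid| = 64
step 3: project along y, AND mask (20/25) → |grid| = 48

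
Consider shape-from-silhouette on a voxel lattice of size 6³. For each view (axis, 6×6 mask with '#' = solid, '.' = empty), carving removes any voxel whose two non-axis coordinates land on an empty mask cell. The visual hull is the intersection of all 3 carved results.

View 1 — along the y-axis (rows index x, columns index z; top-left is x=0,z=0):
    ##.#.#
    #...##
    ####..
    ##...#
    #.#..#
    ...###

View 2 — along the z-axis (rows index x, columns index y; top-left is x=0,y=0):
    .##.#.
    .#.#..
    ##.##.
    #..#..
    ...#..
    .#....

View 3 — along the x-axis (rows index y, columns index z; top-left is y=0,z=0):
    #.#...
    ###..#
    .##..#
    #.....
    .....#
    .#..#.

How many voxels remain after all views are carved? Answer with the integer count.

before carving: 216 voxels (6×6×6)
V1 y: intersect with XZ mask (20 set) -- 120 left
V2 z: intersect with XY mask (13 set) -- 46 left
V3 x: intersect with YZ mask (13 set) -- 19 left

remaining voxels: 19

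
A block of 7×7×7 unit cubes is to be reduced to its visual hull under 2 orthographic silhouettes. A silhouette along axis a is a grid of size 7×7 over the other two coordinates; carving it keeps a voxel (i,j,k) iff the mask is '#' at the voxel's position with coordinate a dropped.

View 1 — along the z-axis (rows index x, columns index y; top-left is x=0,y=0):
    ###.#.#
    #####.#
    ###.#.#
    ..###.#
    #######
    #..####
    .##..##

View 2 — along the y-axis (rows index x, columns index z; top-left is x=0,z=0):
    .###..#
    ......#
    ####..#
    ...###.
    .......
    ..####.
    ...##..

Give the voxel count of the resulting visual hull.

remaining voxels: 91

before carving: 343 voxels (7×7×7)
V1 z: intersect with XY mask (36 set) -- 252 left
V2 y: intersect with XZ mask (19 set) -- 91 left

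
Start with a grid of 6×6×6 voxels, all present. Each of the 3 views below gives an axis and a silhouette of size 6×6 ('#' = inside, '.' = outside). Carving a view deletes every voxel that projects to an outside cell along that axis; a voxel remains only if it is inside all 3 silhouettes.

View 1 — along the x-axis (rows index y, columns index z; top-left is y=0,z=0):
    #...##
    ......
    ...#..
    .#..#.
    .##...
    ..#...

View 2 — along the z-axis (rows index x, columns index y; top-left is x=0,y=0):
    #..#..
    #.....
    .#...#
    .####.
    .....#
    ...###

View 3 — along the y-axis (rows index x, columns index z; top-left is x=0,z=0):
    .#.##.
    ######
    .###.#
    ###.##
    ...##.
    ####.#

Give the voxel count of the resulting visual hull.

before carving: 216 voxels (6×6×6)
V1 x: intersect with YZ mask (9 set) -- 54 left
V2 z: intersect with XY mask (13 set) -- 20 left
V3 y: intersect with XZ mask (25 set) -- 15 left

15 voxels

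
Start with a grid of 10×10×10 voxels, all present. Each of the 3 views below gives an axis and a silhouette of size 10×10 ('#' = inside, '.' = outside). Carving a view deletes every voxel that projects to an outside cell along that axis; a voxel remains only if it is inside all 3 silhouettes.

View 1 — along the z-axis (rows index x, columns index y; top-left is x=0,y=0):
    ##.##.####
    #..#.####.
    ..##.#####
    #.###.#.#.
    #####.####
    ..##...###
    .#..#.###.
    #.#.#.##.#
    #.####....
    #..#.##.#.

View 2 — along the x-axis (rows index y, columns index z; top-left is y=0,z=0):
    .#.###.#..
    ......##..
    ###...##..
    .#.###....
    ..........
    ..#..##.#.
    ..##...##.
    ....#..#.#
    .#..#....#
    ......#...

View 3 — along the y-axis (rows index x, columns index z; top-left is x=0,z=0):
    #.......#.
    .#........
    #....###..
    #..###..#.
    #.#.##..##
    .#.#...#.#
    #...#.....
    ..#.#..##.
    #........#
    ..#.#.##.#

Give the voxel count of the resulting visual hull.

|visual hull| = 64

initial block: 10^3 = 1000
step 1: project along z, AND mask (62/100) → |grid| = 620
step 2: project along x, AND mask (31/100) → |grid| = 201
step 3: project along y, AND mask (35/100) → |grid| = 64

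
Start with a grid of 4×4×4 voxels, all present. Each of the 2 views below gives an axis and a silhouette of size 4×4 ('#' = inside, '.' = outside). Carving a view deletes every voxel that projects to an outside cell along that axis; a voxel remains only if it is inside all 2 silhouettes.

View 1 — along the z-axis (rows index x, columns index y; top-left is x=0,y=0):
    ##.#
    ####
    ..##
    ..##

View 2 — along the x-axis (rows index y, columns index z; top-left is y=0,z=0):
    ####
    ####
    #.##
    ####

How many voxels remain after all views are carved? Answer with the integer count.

full grid |V| = 64
after view 1 [z-axis, 11 of 16 cells solid] → remaining = 44
after view 2 [x-axis, 15 of 16 cells solid] → remaining = 41

remaining voxels: 41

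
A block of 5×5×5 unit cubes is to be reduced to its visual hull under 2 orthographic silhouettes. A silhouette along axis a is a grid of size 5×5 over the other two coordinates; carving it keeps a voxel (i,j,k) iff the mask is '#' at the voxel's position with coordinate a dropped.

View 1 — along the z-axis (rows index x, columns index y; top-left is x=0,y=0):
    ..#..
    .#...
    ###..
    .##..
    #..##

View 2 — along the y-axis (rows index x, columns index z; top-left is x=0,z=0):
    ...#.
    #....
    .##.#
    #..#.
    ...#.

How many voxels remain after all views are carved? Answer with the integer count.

full grid |V| = 125
V1 z: intersect with XY mask (10 set) -- 50 left
V2 y: intersect with XZ mask (8 set) -- 18 left

remaining voxels: 18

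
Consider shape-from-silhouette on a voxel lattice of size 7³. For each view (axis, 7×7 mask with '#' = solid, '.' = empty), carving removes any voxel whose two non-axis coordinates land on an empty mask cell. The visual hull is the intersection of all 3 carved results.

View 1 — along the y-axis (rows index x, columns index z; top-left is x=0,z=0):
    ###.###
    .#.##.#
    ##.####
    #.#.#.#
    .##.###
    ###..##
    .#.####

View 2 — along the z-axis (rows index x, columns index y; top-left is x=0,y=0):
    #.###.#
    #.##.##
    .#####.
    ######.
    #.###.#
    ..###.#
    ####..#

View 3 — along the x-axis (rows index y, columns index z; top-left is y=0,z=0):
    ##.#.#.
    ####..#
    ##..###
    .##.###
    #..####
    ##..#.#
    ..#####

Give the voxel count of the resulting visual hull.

initial block: 7^3 = 343
step 1: project along y, AND mask (35/49) → |grid| = 245
step 2: project along z, AND mask (35/49) → |grid| = 174
step 3: project along x, AND mask (33/49) → |grid| = 123

voxel count = 123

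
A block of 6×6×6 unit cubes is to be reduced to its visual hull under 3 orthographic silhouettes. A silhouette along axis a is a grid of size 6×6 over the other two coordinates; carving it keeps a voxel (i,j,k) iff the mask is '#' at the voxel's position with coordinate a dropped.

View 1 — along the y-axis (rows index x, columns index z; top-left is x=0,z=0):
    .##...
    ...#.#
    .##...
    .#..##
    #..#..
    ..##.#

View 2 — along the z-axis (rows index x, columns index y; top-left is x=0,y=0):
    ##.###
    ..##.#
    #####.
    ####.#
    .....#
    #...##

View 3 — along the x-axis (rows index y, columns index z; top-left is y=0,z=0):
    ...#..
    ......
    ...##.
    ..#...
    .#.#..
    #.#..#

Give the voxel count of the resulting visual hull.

initial block: 6^3 = 216
after view 1 [y-axis, 14 of 36 cells solid] → remaining = 84
after view 2 [z-axis, 22 of 36 cells solid] → remaining = 52
after view 3 [x-axis, 9 of 36 cells solid] → remaining = 14

|visual hull| = 14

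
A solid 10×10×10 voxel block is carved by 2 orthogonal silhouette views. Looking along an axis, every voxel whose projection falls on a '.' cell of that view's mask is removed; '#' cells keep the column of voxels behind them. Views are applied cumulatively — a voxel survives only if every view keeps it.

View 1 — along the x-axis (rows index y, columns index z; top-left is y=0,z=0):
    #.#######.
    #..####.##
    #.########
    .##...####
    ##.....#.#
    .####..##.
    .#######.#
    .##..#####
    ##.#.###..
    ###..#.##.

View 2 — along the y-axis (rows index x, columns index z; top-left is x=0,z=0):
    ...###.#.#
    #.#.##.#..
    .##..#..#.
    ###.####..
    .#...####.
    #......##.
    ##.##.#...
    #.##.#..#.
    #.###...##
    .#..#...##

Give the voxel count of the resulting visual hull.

initial block: 10^3 = 1000
after view 1 [x-axis, 67 of 100 cells solid] → remaining = 670
after view 2 [y-axis, 49 of 100 cells solid] → remaining = 328

|visual hull| = 328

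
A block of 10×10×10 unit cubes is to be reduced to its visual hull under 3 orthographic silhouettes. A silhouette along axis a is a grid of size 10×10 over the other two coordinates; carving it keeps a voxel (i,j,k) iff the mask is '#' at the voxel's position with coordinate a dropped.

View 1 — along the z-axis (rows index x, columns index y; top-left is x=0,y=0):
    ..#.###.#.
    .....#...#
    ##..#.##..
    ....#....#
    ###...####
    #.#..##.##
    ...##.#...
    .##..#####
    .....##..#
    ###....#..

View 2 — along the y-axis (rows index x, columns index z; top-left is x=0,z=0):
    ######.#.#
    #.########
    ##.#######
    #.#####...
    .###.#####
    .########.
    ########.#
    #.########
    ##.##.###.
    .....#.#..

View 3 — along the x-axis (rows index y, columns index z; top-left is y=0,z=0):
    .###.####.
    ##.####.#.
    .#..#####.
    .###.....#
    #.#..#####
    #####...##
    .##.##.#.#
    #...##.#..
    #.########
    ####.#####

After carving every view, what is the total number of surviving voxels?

full grid |V| = 1000
step 1: project along z, AND mask (44/100) → |grid| = 440
step 2: project along y, AND mask (75/100) → |grid| = 338
step 3: project along x, AND mask (66/100) → |grid| = 235

|visual hull| = 235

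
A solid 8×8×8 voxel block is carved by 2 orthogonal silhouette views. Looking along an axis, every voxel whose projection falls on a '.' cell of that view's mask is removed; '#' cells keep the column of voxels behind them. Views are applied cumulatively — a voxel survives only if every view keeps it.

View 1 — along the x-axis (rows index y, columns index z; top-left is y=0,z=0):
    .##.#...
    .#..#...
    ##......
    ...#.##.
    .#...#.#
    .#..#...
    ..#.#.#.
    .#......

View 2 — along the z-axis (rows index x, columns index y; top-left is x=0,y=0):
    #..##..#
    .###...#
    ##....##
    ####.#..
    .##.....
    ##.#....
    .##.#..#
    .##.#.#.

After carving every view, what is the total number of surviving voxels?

69 voxels

full grid |V| = 512
after view 1 [x-axis, 19 of 64 cells solid] → remaining = 152
after view 2 [z-axis, 30 of 64 cells solid] → remaining = 69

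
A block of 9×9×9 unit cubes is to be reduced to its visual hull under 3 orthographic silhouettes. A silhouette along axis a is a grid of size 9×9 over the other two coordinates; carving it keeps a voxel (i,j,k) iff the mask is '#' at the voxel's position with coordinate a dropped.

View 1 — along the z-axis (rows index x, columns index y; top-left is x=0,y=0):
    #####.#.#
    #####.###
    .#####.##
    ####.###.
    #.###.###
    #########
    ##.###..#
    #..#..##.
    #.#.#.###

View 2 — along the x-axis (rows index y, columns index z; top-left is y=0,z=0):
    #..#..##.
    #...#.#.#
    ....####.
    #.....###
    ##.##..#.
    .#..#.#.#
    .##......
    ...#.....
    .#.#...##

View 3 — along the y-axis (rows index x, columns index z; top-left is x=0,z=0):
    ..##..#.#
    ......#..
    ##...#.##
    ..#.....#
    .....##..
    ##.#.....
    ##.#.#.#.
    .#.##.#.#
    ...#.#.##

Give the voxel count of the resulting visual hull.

initial block: 9^3 = 729
V1 z: intersect with XY mask (61 set) -- 549 left
V2 x: intersect with YZ mask (32 set) -- 216 left
V3 y: intersect with XZ mask (31 set) -- 80 left

|visual hull| = 80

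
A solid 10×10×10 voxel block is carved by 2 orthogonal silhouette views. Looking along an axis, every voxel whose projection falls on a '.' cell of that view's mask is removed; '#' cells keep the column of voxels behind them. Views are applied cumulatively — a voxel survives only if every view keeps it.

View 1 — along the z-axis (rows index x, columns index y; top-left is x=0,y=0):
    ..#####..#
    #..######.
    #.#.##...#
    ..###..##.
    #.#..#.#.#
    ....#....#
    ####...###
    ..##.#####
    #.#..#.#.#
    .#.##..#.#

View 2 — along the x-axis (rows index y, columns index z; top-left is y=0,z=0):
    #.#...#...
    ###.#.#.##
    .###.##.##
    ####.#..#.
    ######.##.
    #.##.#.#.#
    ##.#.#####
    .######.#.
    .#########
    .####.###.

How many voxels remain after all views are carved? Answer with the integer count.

363 voxels

start: 10×10×10 = 1000 voxels
carve view 1 (along z, XY-mask fill 54/100): 540 voxels remain
carve view 2 (along x, YZ-mask fill 68/100): 363 voxels remain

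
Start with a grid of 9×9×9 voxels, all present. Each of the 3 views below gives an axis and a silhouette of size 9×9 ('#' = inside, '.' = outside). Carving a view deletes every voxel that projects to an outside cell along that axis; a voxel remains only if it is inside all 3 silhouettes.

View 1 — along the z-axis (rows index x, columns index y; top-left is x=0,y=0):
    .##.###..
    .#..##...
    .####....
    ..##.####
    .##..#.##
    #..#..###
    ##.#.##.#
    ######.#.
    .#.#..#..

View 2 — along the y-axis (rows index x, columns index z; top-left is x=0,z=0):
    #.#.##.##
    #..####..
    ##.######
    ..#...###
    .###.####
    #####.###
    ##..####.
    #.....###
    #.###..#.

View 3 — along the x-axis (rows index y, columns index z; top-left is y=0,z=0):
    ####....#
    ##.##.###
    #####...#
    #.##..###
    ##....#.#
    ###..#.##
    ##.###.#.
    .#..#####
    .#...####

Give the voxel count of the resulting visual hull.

169 voxels

full grid |V| = 729
carve view 1 (along z, XY-mask fill 44/81): 396 voxels remain
carve view 2 (along y, XZ-mask fill 53/81): 255 voxels remain
carve view 3 (along x, YZ-mask fill 51/81): 169 voxels remain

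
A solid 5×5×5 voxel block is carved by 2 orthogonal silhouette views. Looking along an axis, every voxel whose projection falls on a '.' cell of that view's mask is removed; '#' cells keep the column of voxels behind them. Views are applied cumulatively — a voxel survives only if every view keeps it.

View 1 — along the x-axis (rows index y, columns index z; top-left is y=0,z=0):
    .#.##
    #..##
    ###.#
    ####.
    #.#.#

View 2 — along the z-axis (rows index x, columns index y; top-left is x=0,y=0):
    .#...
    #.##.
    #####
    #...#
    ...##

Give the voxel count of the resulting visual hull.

full grid |V| = 125
[1] x-view keeps 17 columns → grid now 85
[2] z-view keeps 13 columns → grid now 44

voxel count = 44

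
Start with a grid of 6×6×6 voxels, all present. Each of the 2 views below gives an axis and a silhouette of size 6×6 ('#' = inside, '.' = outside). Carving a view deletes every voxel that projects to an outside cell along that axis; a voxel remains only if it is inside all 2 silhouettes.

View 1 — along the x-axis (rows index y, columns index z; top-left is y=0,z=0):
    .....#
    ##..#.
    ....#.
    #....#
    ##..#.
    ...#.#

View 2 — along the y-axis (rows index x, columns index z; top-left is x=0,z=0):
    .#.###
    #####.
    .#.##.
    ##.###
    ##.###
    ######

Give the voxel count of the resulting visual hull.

voxel count = 60

before carving: 216 voxels (6×6×6)
step 1: project along x, AND mask (12/36) → |grid| = 72
step 2: project along y, AND mask (28/36) → |grid| = 60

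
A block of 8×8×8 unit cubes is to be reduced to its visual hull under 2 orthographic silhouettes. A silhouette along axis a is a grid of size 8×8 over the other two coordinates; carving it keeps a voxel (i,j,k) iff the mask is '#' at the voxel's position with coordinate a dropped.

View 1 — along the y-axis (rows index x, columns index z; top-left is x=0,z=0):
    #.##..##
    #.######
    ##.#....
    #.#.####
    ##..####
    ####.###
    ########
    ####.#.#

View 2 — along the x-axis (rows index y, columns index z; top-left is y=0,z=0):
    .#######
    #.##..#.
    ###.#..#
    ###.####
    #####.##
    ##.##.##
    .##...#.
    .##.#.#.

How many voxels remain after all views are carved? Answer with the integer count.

before carving: 512 voxels (8×8×8)
step 1: project along y, AND mask (48/64) → |grid| = 384
step 2: project along x, AND mask (43/64) → |grid| = 254

remaining voxels: 254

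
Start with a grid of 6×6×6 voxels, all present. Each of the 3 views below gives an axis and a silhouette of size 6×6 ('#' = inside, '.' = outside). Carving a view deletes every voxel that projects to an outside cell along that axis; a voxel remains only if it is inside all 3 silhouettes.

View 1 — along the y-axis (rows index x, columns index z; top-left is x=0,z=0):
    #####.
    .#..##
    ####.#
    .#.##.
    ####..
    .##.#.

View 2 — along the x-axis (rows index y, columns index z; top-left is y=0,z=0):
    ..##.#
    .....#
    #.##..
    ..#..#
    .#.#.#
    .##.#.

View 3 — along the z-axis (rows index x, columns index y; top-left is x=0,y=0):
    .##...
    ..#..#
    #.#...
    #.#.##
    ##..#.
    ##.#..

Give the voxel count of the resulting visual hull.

|visual hull| = 23

initial block: 6^3 = 216
step 1: project along y, AND mask (23/36) → |grid| = 138
step 2: project along x, AND mask (15/36) → |grid| = 55
step 3: project along z, AND mask (16/36) → |grid| = 23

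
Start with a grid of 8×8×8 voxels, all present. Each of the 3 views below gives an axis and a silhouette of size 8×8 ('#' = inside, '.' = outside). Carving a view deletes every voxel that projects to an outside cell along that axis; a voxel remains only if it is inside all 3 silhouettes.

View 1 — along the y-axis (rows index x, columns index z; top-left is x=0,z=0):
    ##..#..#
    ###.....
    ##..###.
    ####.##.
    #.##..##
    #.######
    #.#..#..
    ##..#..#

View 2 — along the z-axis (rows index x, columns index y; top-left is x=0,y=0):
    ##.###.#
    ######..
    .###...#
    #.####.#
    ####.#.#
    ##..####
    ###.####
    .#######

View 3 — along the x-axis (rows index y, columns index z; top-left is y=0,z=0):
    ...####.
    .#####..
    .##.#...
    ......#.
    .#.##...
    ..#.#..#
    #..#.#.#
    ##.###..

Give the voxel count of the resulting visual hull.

voxel count = 92

before carving: 512 voxels (8×8×8)
V1 y: intersect with XZ mask (37 set) -- 296 left
V2 z: intersect with XY mask (48 set) -- 219 left
V3 x: intersect with YZ mask (28 set) -- 92 left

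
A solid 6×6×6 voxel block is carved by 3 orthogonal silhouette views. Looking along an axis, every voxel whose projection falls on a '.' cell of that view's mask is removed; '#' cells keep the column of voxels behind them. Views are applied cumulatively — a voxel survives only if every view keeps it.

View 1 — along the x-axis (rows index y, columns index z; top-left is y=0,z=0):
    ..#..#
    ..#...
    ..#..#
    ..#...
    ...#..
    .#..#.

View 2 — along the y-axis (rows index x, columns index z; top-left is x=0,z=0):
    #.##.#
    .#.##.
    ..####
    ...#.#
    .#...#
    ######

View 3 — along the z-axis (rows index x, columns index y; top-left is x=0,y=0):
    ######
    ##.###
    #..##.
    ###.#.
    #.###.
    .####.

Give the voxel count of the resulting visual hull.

remaining voxels: 24

initial block: 6^3 = 216
after view 1 [x-axis, 9 of 36 cells solid] → remaining = 54
after view 2 [y-axis, 21 of 36 cells solid] → remaining = 33
after view 3 [z-axis, 26 of 36 cells solid] → remaining = 24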